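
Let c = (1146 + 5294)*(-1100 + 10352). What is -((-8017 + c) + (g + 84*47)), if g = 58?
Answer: -59578869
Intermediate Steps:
c = 59582880 (c = 6440*9252 = 59582880)
-((-8017 + c) + (g + 84*47)) = -((-8017 + 59582880) + (58 + 84*47)) = -(59574863 + (58 + 3948)) = -(59574863 + 4006) = -1*59578869 = -59578869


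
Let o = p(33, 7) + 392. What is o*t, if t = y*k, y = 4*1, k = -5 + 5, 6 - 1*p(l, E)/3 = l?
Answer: 0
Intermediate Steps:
p(l, E) = 18 - 3*l
k = 0
o = 311 (o = (18 - 3*33) + 392 = (18 - 99) + 392 = -81 + 392 = 311)
y = 4
t = 0 (t = 4*0 = 0)
o*t = 311*0 = 0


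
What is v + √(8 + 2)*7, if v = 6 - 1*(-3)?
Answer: 9 + 7*√10 ≈ 31.136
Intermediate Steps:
v = 9 (v = 6 + 3 = 9)
v + √(8 + 2)*7 = 9 + √(8 + 2)*7 = 9 + √10*7 = 9 + 7*√10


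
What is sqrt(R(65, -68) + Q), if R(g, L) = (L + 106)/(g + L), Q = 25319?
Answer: 31*sqrt(237)/3 ≈ 159.08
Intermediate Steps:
R(g, L) = (106 + L)/(L + g)
sqrt(R(65, -68) + Q) = sqrt((106 - 68)/(-68 + 65) + 25319) = sqrt(38/(-3) + 25319) = sqrt(-1/3*38 + 25319) = sqrt(-38/3 + 25319) = sqrt(75919/3) = 31*sqrt(237)/3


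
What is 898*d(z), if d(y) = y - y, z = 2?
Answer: 0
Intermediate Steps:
d(y) = 0
898*d(z) = 898*0 = 0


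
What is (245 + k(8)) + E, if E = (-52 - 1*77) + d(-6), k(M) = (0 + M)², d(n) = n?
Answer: 174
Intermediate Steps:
k(M) = M²
E = -135 (E = (-52 - 1*77) - 6 = (-52 - 77) - 6 = -129 - 6 = -135)
(245 + k(8)) + E = (245 + 8²) - 135 = (245 + 64) - 135 = 309 - 135 = 174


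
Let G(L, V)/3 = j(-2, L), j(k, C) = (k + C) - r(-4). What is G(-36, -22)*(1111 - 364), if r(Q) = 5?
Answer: -96363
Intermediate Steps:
j(k, C) = -5 + C + k (j(k, C) = (k + C) - 1*5 = (C + k) - 5 = -5 + C + k)
G(L, V) = -21 + 3*L (G(L, V) = 3*(-5 + L - 2) = 3*(-7 + L) = -21 + 3*L)
G(-36, -22)*(1111 - 364) = (-21 + 3*(-36))*(1111 - 364) = (-21 - 108)*747 = -129*747 = -96363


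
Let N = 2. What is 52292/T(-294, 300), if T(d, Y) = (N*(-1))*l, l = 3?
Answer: -26146/3 ≈ -8715.3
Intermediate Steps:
T(d, Y) = -6 (T(d, Y) = (2*(-1))*3 = -2*3 = -6)
52292/T(-294, 300) = 52292/(-6) = 52292*(-⅙) = -26146/3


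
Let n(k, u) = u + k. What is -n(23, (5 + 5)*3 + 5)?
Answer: -58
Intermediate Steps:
n(k, u) = k + u
-n(23, (5 + 5)*3 + 5) = -(23 + ((5 + 5)*3 + 5)) = -(23 + (10*3 + 5)) = -(23 + (30 + 5)) = -(23 + 35) = -1*58 = -58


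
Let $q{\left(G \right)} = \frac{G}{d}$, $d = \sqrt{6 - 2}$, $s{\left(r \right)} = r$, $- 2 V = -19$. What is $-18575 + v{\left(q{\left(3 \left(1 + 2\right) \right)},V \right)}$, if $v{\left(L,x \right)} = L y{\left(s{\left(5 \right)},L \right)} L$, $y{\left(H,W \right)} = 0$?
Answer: $-18575$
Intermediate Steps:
$V = \frac{19}{2}$ ($V = \left(- \frac{1}{2}\right) \left(-19\right) = \frac{19}{2} \approx 9.5$)
$d = 2$ ($d = \sqrt{4} = 2$)
$q{\left(G \right)} = \frac{G}{2}$
$v{\left(L,x \right)} = 0$ ($v{\left(L,x \right)} = L 0 L = 0 L = 0$)
$-18575 + v{\left(q{\left(3 \left(1 + 2\right) \right)},V \right)} = -18575 + 0 = -18575$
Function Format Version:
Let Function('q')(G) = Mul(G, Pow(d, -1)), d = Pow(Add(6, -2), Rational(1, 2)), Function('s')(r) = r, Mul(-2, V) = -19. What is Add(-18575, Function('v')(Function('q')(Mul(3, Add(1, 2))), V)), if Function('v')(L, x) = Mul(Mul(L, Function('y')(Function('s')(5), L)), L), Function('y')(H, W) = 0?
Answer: -18575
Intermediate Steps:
V = Rational(19, 2) (V = Mul(Rational(-1, 2), -19) = Rational(19, 2) ≈ 9.5000)
d = 2 (d = Pow(4, Rational(1, 2)) = 2)
Function('q')(G) = Mul(Rational(1, 2), G) (Function('q')(G) = Mul(G, Pow(2, -1)) = Mul(G, Rational(1, 2)) = Mul(Rational(1, 2), G))
Function('v')(L, x) = 0 (Function('v')(L, x) = Mul(Mul(L, 0), L) = Mul(0, L) = 0)
Add(-18575, Function('v')(Function('q')(Mul(3, Add(1, 2))), V)) = Add(-18575, 0) = -18575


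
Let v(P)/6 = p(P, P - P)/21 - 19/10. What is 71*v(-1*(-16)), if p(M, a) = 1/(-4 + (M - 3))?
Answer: -254251/315 ≈ -807.15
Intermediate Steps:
p(M, a) = 1/(-7 + M) (p(M, a) = 1/(-4 + (-3 + M)) = 1/(-7 + M))
v(P) = -57/5 + 2/(7*(-7 + P)) (v(P) = 6*(1/((-7 + P)*21) - 19/10) = 6*((1/21)/(-7 + P) - 19*⅒) = 6*(1/(21*(-7 + P)) - 19/10) = 6*(-19/10 + 1/(21*(-7 + P))) = -57/5 + 2/(7*(-7 + P)))
71*v(-1*(-16)) = 71*((2803 - (-399)*(-16))/(35*(-7 - 1*(-16)))) = 71*((2803 - 399*16)/(35*(-7 + 16))) = 71*((1/35)*(2803 - 6384)/9) = 71*((1/35)*(⅑)*(-3581)) = 71*(-3581/315) = -254251/315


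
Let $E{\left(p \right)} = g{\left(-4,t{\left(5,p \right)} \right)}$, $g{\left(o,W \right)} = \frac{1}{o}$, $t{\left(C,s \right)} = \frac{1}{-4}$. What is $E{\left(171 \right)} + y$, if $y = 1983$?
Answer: $\frac{7931}{4} \approx 1982.8$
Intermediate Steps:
$t{\left(C,s \right)} = - \frac{1}{4}$
$E{\left(p \right)} = - \frac{1}{4}$ ($E{\left(p \right)} = \frac{1}{-4} = - \frac{1}{4}$)
$E{\left(171 \right)} + y = - \frac{1}{4} + 1983 = \frac{7931}{4}$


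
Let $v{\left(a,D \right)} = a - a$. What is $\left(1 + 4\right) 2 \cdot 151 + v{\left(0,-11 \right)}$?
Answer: $1510$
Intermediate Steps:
$v{\left(a,D \right)} = 0$
$\left(1 + 4\right) 2 \cdot 151 + v{\left(0,-11 \right)} = \left(1 + 4\right) 2 \cdot 151 + 0 = 5 \cdot 2 \cdot 151 + 0 = 10 \cdot 151 + 0 = 1510 + 0 = 1510$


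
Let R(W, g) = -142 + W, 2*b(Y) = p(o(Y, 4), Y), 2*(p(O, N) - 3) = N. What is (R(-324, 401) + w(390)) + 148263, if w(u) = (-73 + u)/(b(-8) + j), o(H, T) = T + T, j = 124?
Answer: 36506493/247 ≈ 1.4780e+5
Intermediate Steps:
o(H, T) = 2*T
p(O, N) = 3 + N/2
b(Y) = 3/2 + Y/4 (b(Y) = (3 + Y/2)/2 = 3/2 + Y/4)
w(u) = -146/247 + 2*u/247 (w(u) = (-73 + u)/((3/2 + (¼)*(-8)) + 124) = (-73 + u)/((3/2 - 2) + 124) = (-73 + u)/(-½ + 124) = (-73 + u)/(247/2) = (-73 + u)*(2/247) = -146/247 + 2*u/247)
(R(-324, 401) + w(390)) + 148263 = ((-142 - 324) + (-146/247 + (2/247)*390)) + 148263 = (-466 + (-146/247 + 60/19)) + 148263 = (-466 + 634/247) + 148263 = -114468/247 + 148263 = 36506493/247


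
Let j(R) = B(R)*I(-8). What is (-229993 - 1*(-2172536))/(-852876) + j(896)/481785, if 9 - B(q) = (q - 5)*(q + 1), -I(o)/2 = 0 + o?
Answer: -3947343231581/136967621220 ≈ -28.820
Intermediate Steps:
I(o) = -2*o (I(o) = -2*(0 + o) = -2*o)
B(q) = 9 - (1 + q)*(-5 + q) (B(q) = 9 - (q - 5)*(q + 1) = 9 - (-5 + q)*(1 + q) = 9 - (1 + q)*(-5 + q))
j(R) = 224 - 16*R² + 64*R (j(R) = (14 - R² + 4*R)*(-2*(-8)) = (14 - R² + 4*R)*16 = 224 - 16*R² + 64*R)
(-229993 - 1*(-2172536))/(-852876) + j(896)/481785 = (-229993 - 1*(-2172536))/(-852876) + (224 - 16*896² + 64*896)/481785 = (-229993 + 2172536)*(-1/852876) + (224 - 16*802816 + 57344)*(1/481785) = 1942543*(-1/852876) + (224 - 12845056 + 57344)*(1/481785) = -1942543/852876 - 12787488*1/481785 = -1942543/852876 - 4262496/160595 = -3947343231581/136967621220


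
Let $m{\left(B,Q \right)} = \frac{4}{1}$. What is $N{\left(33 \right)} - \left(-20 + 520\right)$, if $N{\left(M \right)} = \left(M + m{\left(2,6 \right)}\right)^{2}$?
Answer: $869$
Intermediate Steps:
$m{\left(B,Q \right)} = 4$ ($m{\left(B,Q \right)} = 4 \cdot 1 = 4$)
$N{\left(M \right)} = \left(4 + M\right)^{2}$ ($N{\left(M \right)} = \left(M + 4\right)^{2} = \left(4 + M\right)^{2}$)
$N{\left(33 \right)} - \left(-20 + 520\right) = \left(4 + 33\right)^{2} - \left(-20 + 520\right) = 37^{2} - 500 = 1369 - 500 = 869$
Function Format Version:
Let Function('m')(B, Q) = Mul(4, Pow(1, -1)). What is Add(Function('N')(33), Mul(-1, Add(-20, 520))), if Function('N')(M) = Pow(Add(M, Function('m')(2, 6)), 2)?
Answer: 869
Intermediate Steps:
Function('m')(B, Q) = 4 (Function('m')(B, Q) = Mul(4, 1) = 4)
Function('N')(M) = Pow(Add(4, M), 2) (Function('N')(M) = Pow(Add(M, 4), 2) = Pow(Add(4, M), 2))
Add(Function('N')(33), Mul(-1, Add(-20, 520))) = Add(Pow(Add(4, 33), 2), Mul(-1, Add(-20, 520))) = Add(Pow(37, 2), Mul(-1, 500)) = Add(1369, -500) = 869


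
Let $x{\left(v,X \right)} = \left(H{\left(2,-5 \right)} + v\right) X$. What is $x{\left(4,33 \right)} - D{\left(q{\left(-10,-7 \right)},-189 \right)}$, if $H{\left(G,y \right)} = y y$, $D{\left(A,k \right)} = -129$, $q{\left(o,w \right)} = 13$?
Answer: $1086$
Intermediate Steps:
$H{\left(G,y \right)} = y^{2}$
$x{\left(v,X \right)} = X \left(25 + v\right)$ ($x{\left(v,X \right)} = \left(\left(-5\right)^{2} + v\right) X = \left(25 + v\right) X = X \left(25 + v\right)$)
$x{\left(4,33 \right)} - D{\left(q{\left(-10,-7 \right)},-189 \right)} = 33 \left(25 + 4\right) - -129 = 33 \cdot 29 + 129 = 957 + 129 = 1086$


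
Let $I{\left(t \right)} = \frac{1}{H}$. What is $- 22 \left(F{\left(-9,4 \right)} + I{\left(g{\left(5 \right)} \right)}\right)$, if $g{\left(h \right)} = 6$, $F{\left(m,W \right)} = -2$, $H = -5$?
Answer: $\frac{242}{5} \approx 48.4$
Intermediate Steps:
$I{\left(t \right)} = - \frac{1}{5}$ ($I{\left(t \right)} = \frac{1}{-5} = - \frac{1}{5}$)
$- 22 \left(F{\left(-9,4 \right)} + I{\left(g{\left(5 \right)} \right)}\right) = - 22 \left(-2 - \frac{1}{5}\right) = \left(-22\right) \left(- \frac{11}{5}\right) = \frac{242}{5}$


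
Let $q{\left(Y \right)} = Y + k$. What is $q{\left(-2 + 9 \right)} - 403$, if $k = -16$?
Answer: $-412$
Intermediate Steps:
$q{\left(Y \right)} = -16 + Y$ ($q{\left(Y \right)} = Y - 16 = -16 + Y$)
$q{\left(-2 + 9 \right)} - 403 = \left(-16 + \left(-2 + 9\right)\right) - 403 = \left(-16 + 7\right) - 403 = -9 - 403 = -412$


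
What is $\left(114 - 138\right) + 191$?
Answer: $167$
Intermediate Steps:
$\left(114 - 138\right) + 191 = -24 + 191 = 167$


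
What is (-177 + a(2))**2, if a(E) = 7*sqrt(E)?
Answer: 31427 - 2478*sqrt(2) ≈ 27923.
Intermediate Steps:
(-177 + a(2))**2 = (-177 + 7*sqrt(2))**2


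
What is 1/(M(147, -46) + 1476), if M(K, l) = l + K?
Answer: 1/1577 ≈ 0.00063412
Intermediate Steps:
M(K, l) = K + l
1/(M(147, -46) + 1476) = 1/((147 - 46) + 1476) = 1/(101 + 1476) = 1/1577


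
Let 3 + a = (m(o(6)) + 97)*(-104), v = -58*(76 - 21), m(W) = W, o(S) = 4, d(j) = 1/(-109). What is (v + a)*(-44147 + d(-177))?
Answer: 65910292728/109 ≈ 6.0468e+8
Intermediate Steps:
d(j) = -1/109
v = -3190 (v = -58*55 = -3190)
a = -10507 (a = -3 + (4 + 97)*(-104) = -3 + 101*(-104) = -3 - 10504 = -10507)
(v + a)*(-44147 + d(-177)) = (-3190 - 10507)*(-44147 - 1/109) = -13697*(-4812024/109) = 65910292728/109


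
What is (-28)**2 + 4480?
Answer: 5264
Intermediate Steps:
(-28)**2 + 4480 = 784 + 4480 = 5264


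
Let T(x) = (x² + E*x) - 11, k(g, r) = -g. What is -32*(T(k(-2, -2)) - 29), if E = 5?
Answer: 832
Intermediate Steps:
T(x) = -11 + x² + 5*x (T(x) = (x² + 5*x) - 11 = -11 + x² + 5*x)
-32*(T(k(-2, -2)) - 29) = -32*((-11 + (-1*(-2))² + 5*(-1*(-2))) - 29) = -32*((-11 + 2² + 5*2) - 29) = -32*((-11 + 4 + 10) - 29) = -32*(3 - 29) = -32*(-26) = -1*(-832) = 832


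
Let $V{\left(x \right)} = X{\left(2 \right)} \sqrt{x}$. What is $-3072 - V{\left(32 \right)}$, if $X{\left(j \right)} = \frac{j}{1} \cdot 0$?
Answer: $-3072$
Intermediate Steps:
$X{\left(j \right)} = 0$ ($X{\left(j \right)} = j 1 \cdot 0 = j 0 = 0$)
$V{\left(x \right)} = 0$ ($V{\left(x \right)} = 0 \sqrt{x} = 0$)
$-3072 - V{\left(32 \right)} = -3072 - 0 = -3072 + 0 = -3072$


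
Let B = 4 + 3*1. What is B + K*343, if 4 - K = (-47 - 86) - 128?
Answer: 90902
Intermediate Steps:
K = 265 (K = 4 - ((-47 - 86) - 128) = 4 - (-133 - 128) = 4 - 1*(-261) = 4 + 261 = 265)
B = 7 (B = 4 + 3 = 7)
B + K*343 = 7 + 265*343 = 7 + 90895 = 90902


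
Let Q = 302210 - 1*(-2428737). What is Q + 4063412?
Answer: 6794359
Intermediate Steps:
Q = 2730947 (Q = 302210 + 2428737 = 2730947)
Q + 4063412 = 2730947 + 4063412 = 6794359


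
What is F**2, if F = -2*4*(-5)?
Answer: 1600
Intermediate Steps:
F = 40 (F = -8*(-5) = 40)
F**2 = 40**2 = 1600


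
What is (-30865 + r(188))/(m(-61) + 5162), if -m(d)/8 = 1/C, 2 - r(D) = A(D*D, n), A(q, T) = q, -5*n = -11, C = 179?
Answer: -11851053/923990 ≈ -12.826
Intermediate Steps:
n = 11/5 (n = -⅕*(-11) = 11/5 ≈ 2.2000)
r(D) = 2 - D² (r(D) = 2 - D*D = 2 - D²)
m(d) = -8/179
(-30865 + r(188))/(m(-61) + 5162) = (-30865 + (2 - 1*188²))/(-8/179 + 5162) = (-30865 + (2 - 1*35344))/(923990/179) = (-30865 + (2 - 35344))*(179/923990) = (-30865 - 35342)*(179/923990) = -66207*179/923990 = -11851053/923990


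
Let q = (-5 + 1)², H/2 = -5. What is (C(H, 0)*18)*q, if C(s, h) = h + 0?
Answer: 0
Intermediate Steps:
H = -10 (H = 2*(-5) = -10)
C(s, h) = h
q = 16 (q = (-4)² = 16)
(C(H, 0)*18)*q = (0*18)*16 = 0*16 = 0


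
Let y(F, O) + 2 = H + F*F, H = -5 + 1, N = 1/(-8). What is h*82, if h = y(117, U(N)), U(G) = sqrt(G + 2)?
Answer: 1122006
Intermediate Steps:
N = -1/8 ≈ -0.12500
U(G) = sqrt(2 + G)
H = -4
y(F, O) = -6 + F**2 (y(F, O) = -2 + (-4 + F*F) = -2 + (-4 + F**2) = -6 + F**2)
h = 13683 (h = -6 + 117**2 = -6 + 13689 = 13683)
h*82 = 13683*82 = 1122006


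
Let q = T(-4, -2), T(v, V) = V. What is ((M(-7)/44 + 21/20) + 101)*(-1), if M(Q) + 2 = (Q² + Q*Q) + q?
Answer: -22921/220 ≈ -104.19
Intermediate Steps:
q = -2
M(Q) = -4 + 2*Q² (M(Q) = -2 + ((Q² + Q*Q) - 2) = -2 + ((Q² + Q²) - 2) = -2 + (2*Q² - 2) = -2 + (-2 + 2*Q²) = -4 + 2*Q²)
((M(-7)/44 + 21/20) + 101)*(-1) = (((-4 + 2*(-7)²)/44 + 21/20) + 101)*(-1) = (((-4 + 2*49)*(1/44) + 21*(1/20)) + 101)*(-1) = (((-4 + 98)*(1/44) + 21/20) + 101)*(-1) = ((94*(1/44) + 21/20) + 101)*(-1) = ((47/22 + 21/20) + 101)*(-1) = (701/220 + 101)*(-1) = (22921/220)*(-1) = -22921/220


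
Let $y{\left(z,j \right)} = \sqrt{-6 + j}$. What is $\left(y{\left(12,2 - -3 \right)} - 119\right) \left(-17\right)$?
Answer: $2023 - 17 i \approx 2023.0 - 17.0 i$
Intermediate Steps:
$\left(y{\left(12,2 - -3 \right)} - 119\right) \left(-17\right) = \left(\sqrt{-6 + \left(2 - -3\right)} - 119\right) \left(-17\right) = \left(\sqrt{-6 + \left(2 + 3\right)} - 119\right) \left(-17\right) = \left(\sqrt{-6 + 5} - 119\right) \left(-17\right) = \left(\sqrt{-1} - 119\right) \left(-17\right) = \left(i - 119\right) \left(-17\right) = \left(-119 + i\right) \left(-17\right) = 2023 - 17 i$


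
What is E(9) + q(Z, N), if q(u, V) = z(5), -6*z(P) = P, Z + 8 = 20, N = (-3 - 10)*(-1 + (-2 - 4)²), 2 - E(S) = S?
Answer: -47/6 ≈ -7.8333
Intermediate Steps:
E(S) = 2 - S
N = -455 (N = -13*(-1 + (-6)²) = -13*(-1 + 36) = -13*35 = -455)
Z = 12 (Z = -8 + 20 = 12)
z(P) = -P/6
q(u, V) = -⅚ (q(u, V) = -⅙*5 = -⅚)
E(9) + q(Z, N) = (2 - 1*9) - ⅚ = (2 - 9) - ⅚ = -7 - ⅚ = -47/6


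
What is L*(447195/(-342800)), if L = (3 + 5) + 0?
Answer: -89439/8570 ≈ -10.436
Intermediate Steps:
L = 8 (L = 8 + 0 = 8)
L*(447195/(-342800)) = 8*(447195/(-342800)) = 8*(447195*(-1/342800)) = 8*(-89439/68560) = -89439/8570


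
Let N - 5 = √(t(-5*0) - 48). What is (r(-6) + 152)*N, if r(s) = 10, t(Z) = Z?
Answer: 810 + 648*I*√3 ≈ 810.0 + 1122.4*I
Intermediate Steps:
N = 5 + 4*I*√3 (N = 5 + √(-5*0 - 48) = 5 + √(0 - 48) = 5 + √(-48) = 5 + 4*I*√3 ≈ 5.0 + 6.9282*I)
(r(-6) + 152)*N = (10 + 152)*(5 + 4*I*√3) = 162*(5 + 4*I*√3) = 810 + 648*I*√3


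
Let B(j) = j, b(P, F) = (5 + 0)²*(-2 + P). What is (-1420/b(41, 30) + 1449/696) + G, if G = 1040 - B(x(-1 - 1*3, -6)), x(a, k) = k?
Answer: 47349337/45240 ≈ 1046.6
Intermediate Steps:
b(P, F) = -50 + 25*P (b(P, F) = 5²*(-2 + P) = 25*(-2 + P) = -50 + 25*P)
G = 1046 (G = 1040 - 1*(-6) = 1040 + 6 = 1046)
(-1420/b(41, 30) + 1449/696) + G = (-1420/(-50 + 25*41) + 1449/696) + 1046 = (-1420/(-50 + 1025) + 1449*(1/696)) + 1046 = (-1420/975 + 483/232) + 1046 = (-1420*1/975 + 483/232) + 1046 = (-284/195 + 483/232) + 1046 = 28297/45240 + 1046 = 47349337/45240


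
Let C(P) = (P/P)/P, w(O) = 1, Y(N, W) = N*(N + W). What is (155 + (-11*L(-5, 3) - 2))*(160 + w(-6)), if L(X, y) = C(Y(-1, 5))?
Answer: 100303/4 ≈ 25076.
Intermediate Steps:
C(P) = 1/P
L(X, y) = -¼ (L(X, y) = 1/(-(-1 + 5)) = 1/(-1*4) = 1/(-4) = -¼)
(155 + (-11*L(-5, 3) - 2))*(160 + w(-6)) = (155 + (-11*(-¼) - 2))*(160 + 1) = (155 + (11/4 - 2))*161 = (155 + ¾)*161 = (623/4)*161 = 100303/4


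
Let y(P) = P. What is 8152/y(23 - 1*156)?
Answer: -8152/133 ≈ -61.293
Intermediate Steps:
8152/y(23 - 1*156) = 8152/(23 - 1*156) = 8152/(23 - 156) = 8152/(-133) = 8152*(-1/133) = -8152/133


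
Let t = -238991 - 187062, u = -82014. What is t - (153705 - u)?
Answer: -661772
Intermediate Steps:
t = -426053
t - (153705 - u) = -426053 - (153705 - 1*(-82014)) = -426053 - (153705 + 82014) = -426053 - 1*235719 = -426053 - 235719 = -661772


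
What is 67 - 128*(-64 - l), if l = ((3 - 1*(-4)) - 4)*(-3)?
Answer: 7107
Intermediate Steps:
l = -9 (l = ((3 + 4) - 4)*(-3) = (7 - 4)*(-3) = 3*(-3) = -9)
67 - 128*(-64 - l) = 67 - 128*(-64 - 1*(-9)) = 67 - 128*(-64 + 9) = 67 - 128*(-55) = 67 + 7040 = 7107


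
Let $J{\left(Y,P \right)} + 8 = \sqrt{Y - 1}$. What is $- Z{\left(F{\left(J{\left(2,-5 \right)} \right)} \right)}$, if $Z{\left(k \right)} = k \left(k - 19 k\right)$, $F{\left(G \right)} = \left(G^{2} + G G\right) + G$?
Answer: $149058$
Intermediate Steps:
$J{\left(Y,P \right)} = -8 + \sqrt{-1 + Y}$ ($J{\left(Y,P \right)} = -8 + \sqrt{Y - 1} = -8 + \sqrt{-1 + Y}$)
$F{\left(G \right)} = G + 2 G^{2}$ ($F{\left(G \right)} = \left(G^{2} + G^{2}\right) + G = 2 G^{2} + G = G + 2 G^{2}$)
$Z{\left(k \right)} = - 18 k^{2}$ ($Z{\left(k \right)} = k \left(- 18 k\right) = - 18 k^{2}$)
$- Z{\left(F{\left(J{\left(2,-5 \right)} \right)} \right)} = - \left(-18\right) \left(\left(-8 + \sqrt{-1 + 2}\right) \left(1 + 2 \left(-8 + \sqrt{-1 + 2}\right)\right)\right)^{2} = - \left(-18\right) \left(\left(-8 + \sqrt{1}\right) \left(1 + 2 \left(-8 + \sqrt{1}\right)\right)\right)^{2} = - \left(-18\right) \left(\left(-8 + 1\right) \left(1 + 2 \left(-8 + 1\right)\right)\right)^{2} = - \left(-18\right) \left(- 7 \left(1 + 2 \left(-7\right)\right)\right)^{2} = - \left(-18\right) \left(- 7 \left(1 - 14\right)\right)^{2} = - \left(-18\right) \left(\left(-7\right) \left(-13\right)\right)^{2} = - \left(-18\right) 91^{2} = - \left(-18\right) 8281 = \left(-1\right) \left(-149058\right) = 149058$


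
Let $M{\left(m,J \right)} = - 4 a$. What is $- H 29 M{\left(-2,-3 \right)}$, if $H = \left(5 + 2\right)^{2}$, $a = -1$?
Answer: $-5684$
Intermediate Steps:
$H = 49$ ($H = 7^{2} = 49$)
$M{\left(m,J \right)} = 4$ ($M{\left(m,J \right)} = \left(-4\right) \left(-1\right) = 4$)
$- H 29 M{\left(-2,-3 \right)} = \left(-1\right) 49 \cdot 29 \cdot 4 = \left(-49\right) 29 \cdot 4 = \left(-1421\right) 4 = -5684$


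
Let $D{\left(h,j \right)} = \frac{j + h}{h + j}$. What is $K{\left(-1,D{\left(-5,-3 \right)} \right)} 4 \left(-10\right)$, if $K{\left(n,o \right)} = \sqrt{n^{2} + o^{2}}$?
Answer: $- 40 \sqrt{2} \approx -56.569$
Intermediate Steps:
$D{\left(h,j \right)} = 1$ ($D{\left(h,j \right)} = \frac{h + j}{h + j} = 1$)
$K{\left(-1,D{\left(-5,-3 \right)} \right)} 4 \left(-10\right) = \sqrt{\left(-1\right)^{2} + 1^{2}} \cdot 4 \left(-10\right) = \sqrt{1 + 1} \cdot 4 \left(-10\right) = \sqrt{2} \cdot 4 \left(-10\right) = 4 \sqrt{2} \left(-10\right) = - 40 \sqrt{2}$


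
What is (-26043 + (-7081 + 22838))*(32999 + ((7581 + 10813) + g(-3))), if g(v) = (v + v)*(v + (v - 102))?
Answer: -535293726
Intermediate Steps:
g(v) = 2*v*(-102 + 2*v) (g(v) = (2*v)*(v + (-102 + v)) = (2*v)*(-102 + 2*v) = 2*v*(-102 + 2*v))
(-26043 + (-7081 + 22838))*(32999 + ((7581 + 10813) + g(-3))) = (-26043 + (-7081 + 22838))*(32999 + ((7581 + 10813) + 4*(-3)*(-51 - 3))) = (-26043 + 15757)*(32999 + (18394 + 4*(-3)*(-54))) = -10286*(32999 + (18394 + 648)) = -10286*(32999 + 19042) = -10286*52041 = -535293726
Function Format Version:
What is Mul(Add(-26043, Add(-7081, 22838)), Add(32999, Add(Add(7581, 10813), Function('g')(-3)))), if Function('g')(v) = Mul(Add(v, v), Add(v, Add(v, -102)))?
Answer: -535293726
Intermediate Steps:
Function('g')(v) = Mul(2, v, Add(-102, Mul(2, v))) (Function('g')(v) = Mul(Mul(2, v), Add(v, Add(-102, v))) = Mul(Mul(2, v), Add(-102, Mul(2, v))) = Mul(2, v, Add(-102, Mul(2, v))))
Mul(Add(-26043, Add(-7081, 22838)), Add(32999, Add(Add(7581, 10813), Function('g')(-3)))) = Mul(Add(-26043, Add(-7081, 22838)), Add(32999, Add(Add(7581, 10813), Mul(4, -3, Add(-51, -3))))) = Mul(Add(-26043, 15757), Add(32999, Add(18394, Mul(4, -3, -54)))) = Mul(-10286, Add(32999, Add(18394, 648))) = Mul(-10286, Add(32999, 19042)) = Mul(-10286, 52041) = -535293726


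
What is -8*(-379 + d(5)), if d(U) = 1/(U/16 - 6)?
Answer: 276040/91 ≈ 3033.4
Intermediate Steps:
d(U) = 1/(-6 + U/16) (d(U) = 1/(U*(1/16) - 6) = 1/(U/16 - 6) = 1/(-6 + U/16))
-8*(-379 + d(5)) = -8*(-379 + 16/(-96 + 5)) = -8*(-379 + 16/(-91)) = -8*(-379 + 16*(-1/91)) = -8*(-379 - 16/91) = -8*(-34505/91) = 276040/91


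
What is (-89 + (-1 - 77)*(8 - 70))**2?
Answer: 22534009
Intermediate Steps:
(-89 + (-1 - 77)*(8 - 70))**2 = (-89 - 78*(-62))**2 = (-89 + 4836)**2 = 4747**2 = 22534009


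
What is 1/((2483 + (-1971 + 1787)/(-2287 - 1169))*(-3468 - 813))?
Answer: -144/1530712933 ≈ -9.4074e-8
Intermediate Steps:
1/((2483 + (-1971 + 1787)/(-2287 - 1169))*(-3468 - 813)) = 1/((2483 - 184/(-3456))*(-4281)) = 1/((2483 - 184*(-1/3456))*(-4281)) = 1/((2483 + 23/432)*(-4281)) = 1/((1072679/432)*(-4281)) = 1/(-1530712933/144) = -144/1530712933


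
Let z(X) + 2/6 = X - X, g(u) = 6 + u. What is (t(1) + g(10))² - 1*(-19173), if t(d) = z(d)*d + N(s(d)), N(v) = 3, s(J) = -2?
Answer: 175693/9 ≈ 19521.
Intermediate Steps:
z(X) = -⅓ (z(X) = -⅓ + (X - X) = -⅓ + 0 = -⅓)
t(d) = 3 - d/3 (t(d) = -d/3 + 3 = 3 - d/3)
(t(1) + g(10))² - 1*(-19173) = ((3 - ⅓*1) + (6 + 10))² - 1*(-19173) = ((3 - ⅓) + 16)² + 19173 = (8/3 + 16)² + 19173 = (56/3)² + 19173 = 3136/9 + 19173 = 175693/9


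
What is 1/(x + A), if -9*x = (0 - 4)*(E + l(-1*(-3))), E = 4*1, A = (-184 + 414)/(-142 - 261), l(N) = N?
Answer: 3627/9214 ≈ 0.39364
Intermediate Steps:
A = -230/403 (A = 230/(-403) = 230*(-1/403) = -230/403 ≈ -0.57072)
E = 4
x = 28/9 (x = -(0 - 4)*(4 - 1*(-3))/9 = -(-4)*(4 + 3)/9 = -(-4)*7/9 = -⅑*(-28) = 28/9 ≈ 3.1111)
1/(x + A) = 1/(28/9 - 230/403) = 1/(9214/3627) = 3627/9214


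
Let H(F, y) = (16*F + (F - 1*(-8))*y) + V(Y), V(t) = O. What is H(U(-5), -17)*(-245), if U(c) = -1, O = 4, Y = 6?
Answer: 32095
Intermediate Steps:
V(t) = 4
H(F, y) = 4 + 16*F + y*(8 + F) (H(F, y) = (16*F + (F - 1*(-8))*y) + 4 = (16*F + (F + 8)*y) + 4 = (16*F + (8 + F)*y) + 4 = (16*F + y*(8 + F)) + 4 = 4 + 16*F + y*(8 + F))
H(U(-5), -17)*(-245) = (4 + 8*(-17) + 16*(-1) - 1*(-17))*(-245) = (4 - 136 - 16 + 17)*(-245) = -131*(-245) = 32095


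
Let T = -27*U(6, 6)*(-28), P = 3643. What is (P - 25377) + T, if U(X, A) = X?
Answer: -17198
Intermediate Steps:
T = 4536 (T = -27*6*(-28) = -162*(-28) = 4536)
(P - 25377) + T = (3643 - 25377) + 4536 = -21734 + 4536 = -17198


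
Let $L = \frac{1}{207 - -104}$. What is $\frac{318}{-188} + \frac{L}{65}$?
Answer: $- \frac{3214091}{1900210} \approx -1.6914$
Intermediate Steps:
$L = \frac{1}{311}$ ($L = \frac{1}{207 + 104} = \frac{1}{311} \approx 0.0032154$)
$\frac{318}{-188} + \frac{L}{65} = \frac{318}{-188} + \frac{1}{311 \cdot 65} = 318 \left(- \frac{1}{188}\right) + \frac{1}{311} \cdot \frac{1}{65} = - \frac{159}{94} + \frac{1}{20215} = - \frac{3214091}{1900210}$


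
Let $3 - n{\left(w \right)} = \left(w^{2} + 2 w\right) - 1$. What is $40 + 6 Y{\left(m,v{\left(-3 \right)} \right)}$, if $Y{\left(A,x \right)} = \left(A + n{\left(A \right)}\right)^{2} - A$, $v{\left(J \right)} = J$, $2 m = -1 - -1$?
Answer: $136$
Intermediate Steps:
$m = 0$ ($m = \frac{-1 - -1}{2} = \frac{-1 + 1}{2} = \frac{1}{2} \cdot 0 = 0$)
$n{\left(w \right)} = 4 - w^{2} - 2 w$ ($n{\left(w \right)} = 3 - \left(\left(w^{2} + 2 w\right) - 1\right) = 3 - \left(-1 + w^{2} + 2 w\right) = 4 - w^{2} - 2 w$)
$Y{\left(A,x \right)} = \left(4 - A - A^{2}\right)^{2} - A$ ($Y{\left(A,x \right)} = \left(A - \left(-4 + A^{2} + 2 A\right)\right)^{2} - A = \left(4 - A - A^{2}\right)^{2} - A$)
$40 + 6 Y{\left(m,v{\left(-3 \right)} \right)} = 40 + 6 \left(\left(-4 + 0 + 0^{2}\right)^{2} - 0\right) = 40 + 6 \left(\left(-4 + 0 + 0\right)^{2} + 0\right) = 40 + 6 \left(\left(-4\right)^{2} + 0\right) = 40 + 6 \left(16 + 0\right) = 40 + 6 \cdot 16 = 40 + 96 = 136$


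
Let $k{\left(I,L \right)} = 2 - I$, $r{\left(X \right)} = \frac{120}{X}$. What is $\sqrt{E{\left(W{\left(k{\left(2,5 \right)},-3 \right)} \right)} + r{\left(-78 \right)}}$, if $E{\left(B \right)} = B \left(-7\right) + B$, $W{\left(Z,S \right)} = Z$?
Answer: $\frac{2 i \sqrt{65}}{13} \approx 1.2403 i$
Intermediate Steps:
$E{\left(B \right)} = - 6 B$ ($E{\left(B \right)} = - 7 B + B = - 6 B$)
$\sqrt{E{\left(W{\left(k{\left(2,5 \right)},-3 \right)} \right)} + r{\left(-78 \right)}} = \sqrt{- 6 \left(2 - 2\right) + \frac{120}{-78}} = \sqrt{- 6 \left(2 - 2\right) + 120 \left(- \frac{1}{78}\right)} = \sqrt{\left(-6\right) 0 - \frac{20}{13}} = \sqrt{0 - \frac{20}{13}} = \sqrt{- \frac{20}{13}} = \frac{2 i \sqrt{65}}{13}$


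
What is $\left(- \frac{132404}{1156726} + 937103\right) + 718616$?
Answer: $\frac{957606541795}{578363} \approx 1.6557 \cdot 10^{6}$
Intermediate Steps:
$\left(- \frac{132404}{1156726} + 937103\right) + 718616 = \left(\left(-132404\right) \frac{1}{1156726} + 937103\right) + 718616 = \left(- \frac{66202}{578363} + 937103\right) + 718616 = \frac{541985636187}{578363} + 718616 = \frac{957606541795}{578363}$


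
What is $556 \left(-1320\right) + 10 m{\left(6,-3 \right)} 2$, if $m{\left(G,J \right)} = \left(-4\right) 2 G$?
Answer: $-734880$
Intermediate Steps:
$m{\left(G,J \right)} = - 8 G$
$556 \left(-1320\right) + 10 m{\left(6,-3 \right)} 2 = 556 \left(-1320\right) + 10 \left(\left(-8\right) 6\right) 2 = -733920 + 10 \left(-48\right) 2 = -733920 - 960 = -734880$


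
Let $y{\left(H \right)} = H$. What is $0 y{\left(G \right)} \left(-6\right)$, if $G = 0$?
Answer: $0$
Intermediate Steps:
$0 y{\left(G \right)} \left(-6\right) = 0 \cdot 0 \left(-6\right) = 0 \left(-6\right) = 0$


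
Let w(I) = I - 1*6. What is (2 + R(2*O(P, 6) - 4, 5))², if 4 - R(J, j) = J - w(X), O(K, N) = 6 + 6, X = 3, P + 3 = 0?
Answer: 289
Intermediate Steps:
P = -3 (P = -3 + 0 = -3)
O(K, N) = 12
w(I) = -6 + I (w(I) = I - 6 = -6 + I)
R(J, j) = 1 - J (R(J, j) = 4 - (J - (-6 + 3)) = 4 - (J - 1*(-3)) = 4 - (J + 3) = 4 - (3 + J) = 4 + (-3 - J) = 1 - J)
(2 + R(2*O(P, 6) - 4, 5))² = (2 + (1 - (2*12 - 4)))² = (2 + (1 - (24 - 4)))² = (2 + (1 - 1*20))² = (2 + (1 - 20))² = (2 - 19)² = (-17)² = 289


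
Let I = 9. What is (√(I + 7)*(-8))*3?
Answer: -96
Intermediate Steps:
(√(I + 7)*(-8))*3 = (√(9 + 7)*(-8))*3 = (√16*(-8))*3 = (4*(-8))*3 = -32*3 = -96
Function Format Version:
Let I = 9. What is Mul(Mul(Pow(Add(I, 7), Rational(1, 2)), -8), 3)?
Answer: -96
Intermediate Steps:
Mul(Mul(Pow(Add(I, 7), Rational(1, 2)), -8), 3) = Mul(Mul(Pow(Add(9, 7), Rational(1, 2)), -8), 3) = Mul(Mul(Pow(16, Rational(1, 2)), -8), 3) = Mul(Mul(4, -8), 3) = Mul(-32, 3) = -96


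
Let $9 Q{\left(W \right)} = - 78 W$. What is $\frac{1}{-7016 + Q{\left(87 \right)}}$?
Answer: $- \frac{1}{7770} \approx -0.0001287$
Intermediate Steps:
$Q{\left(W \right)} = - \frac{26 W}{3}$ ($Q{\left(W \right)} = \frac{\left(-78\right) W}{9} = - \frac{26 W}{3}$)
$\frac{1}{-7016 + Q{\left(87 \right)}} = \frac{1}{-7016 - 754} = \frac{1}{-7770} = - \frac{1}{7770}$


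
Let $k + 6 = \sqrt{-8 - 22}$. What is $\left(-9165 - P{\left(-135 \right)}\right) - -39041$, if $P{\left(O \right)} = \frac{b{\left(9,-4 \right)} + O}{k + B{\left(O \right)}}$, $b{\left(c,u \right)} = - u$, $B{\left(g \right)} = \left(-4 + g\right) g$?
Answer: $\frac{3504456724555}{117300037} - \frac{131 i \sqrt{30}}{351900111} \approx 29876.0 - 2.039 \cdot 10^{-6} i$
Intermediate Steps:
$B{\left(g \right)} = g \left(-4 + g\right)$
$k = -6 + i \sqrt{30}$ ($k = -6 + \sqrt{-8 - 22} = -6 + \sqrt{-30} = -6 + i \sqrt{30} \approx -6.0 + 5.4772 i$)
$P{\left(O \right)} = \frac{4 + O}{-6 + i \sqrt{30} + O \left(-4 + O\right)}$ ($P{\left(O \right)} = \frac{\left(-1\right) \left(-4\right) + O}{\left(-6 + i \sqrt{30}\right) + O \left(-4 + O\right)} = \frac{4 + O}{-6 + i \sqrt{30} + O \left(-4 + O\right)}$)
$\left(-9165 - P{\left(-135 \right)}\right) - -39041 = \left(-9165 - \frac{4 - 135}{-6 + i \sqrt{30} - 135 \left(-4 - 135\right)}\right) - -39041 = \left(-9165 - \frac{1}{-6 + i \sqrt{30} - -18765} \left(-131\right)\right) + 39041 = \left(-9165 - \frac{1}{-6 + i \sqrt{30} + 18765} \left(-131\right)\right) + 39041 = \left(-9165 - \frac{1}{18759 + i \sqrt{30}} \left(-131\right)\right) + 39041 = \left(-9165 - - \frac{131}{18759 + i \sqrt{30}}\right) + 39041 = \left(-9165 + \frac{131}{18759 + i \sqrt{30}}\right) + 39041 = 29876 + \frac{131}{18759 + i \sqrt{30}}$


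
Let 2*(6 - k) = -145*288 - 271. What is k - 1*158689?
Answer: -275335/2 ≈ -1.3767e+5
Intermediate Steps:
k = 42043/2 (k = 6 - (-145*288 - 271)/2 = 6 - (-41760 - 271)/2 = 6 - 1/2*(-42031) = 6 + 42031/2 = 42043/2 ≈ 21022.)
k - 1*158689 = 42043/2 - 1*158689 = 42043/2 - 158689 = -275335/2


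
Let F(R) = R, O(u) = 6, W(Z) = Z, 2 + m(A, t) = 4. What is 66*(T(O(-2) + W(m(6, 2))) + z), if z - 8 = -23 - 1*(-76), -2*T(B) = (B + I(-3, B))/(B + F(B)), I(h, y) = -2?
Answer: 32109/8 ≈ 4013.6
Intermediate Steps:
m(A, t) = 2 (m(A, t) = -2 + 4 = 2)
T(B) = -(-2 + B)/(4*B) (T(B) = -(B - 2)/(2*(B + B)) = -(-2 + B)/(2*(2*B)) = -(-2 + B)*1/(2*B)/2 = -(-2 + B)/(4*B))
z = 61 (z = 8 + (-23 - 1*(-76)) = 8 + (-23 + 76) = 8 + 53 = 61)
66*(T(O(-2) + W(m(6, 2))) + z) = 66*((2 - (6 + 2))/(4*(6 + 2)) + 61) = 66*((¼)*(2 - 1*8)/8 + 61) = 66*((¼)*(⅛)*(2 - 8) + 61) = 66*((¼)*(⅛)*(-6) + 61) = 66*(-3/16 + 61) = 66*(973/16) = 32109/8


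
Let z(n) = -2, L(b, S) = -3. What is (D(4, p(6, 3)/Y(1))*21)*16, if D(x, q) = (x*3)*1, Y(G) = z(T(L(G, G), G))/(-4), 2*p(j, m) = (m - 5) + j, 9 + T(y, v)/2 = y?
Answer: 4032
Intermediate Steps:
T(y, v) = -18 + 2*y
p(j, m) = -5/2 + j/2 + m/2 (p(j, m) = ((m - 5) + j)/2 = ((-5 + m) + j)/2 = (-5 + j + m)/2 = -5/2 + j/2 + m/2)
Y(G) = ½ (Y(G) = -2/(-4) = -2*(-¼) = ½)
D(x, q) = 3*x (D(x, q) = (3*x)*1 = 3*x)
(D(4, p(6, 3)/Y(1))*21)*16 = ((3*4)*21)*16 = (12*21)*16 = 252*16 = 4032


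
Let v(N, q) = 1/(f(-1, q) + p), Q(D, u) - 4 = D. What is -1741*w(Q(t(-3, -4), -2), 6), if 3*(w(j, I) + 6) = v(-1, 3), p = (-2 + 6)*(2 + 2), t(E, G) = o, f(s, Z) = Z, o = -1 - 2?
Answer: 593681/57 ≈ 10415.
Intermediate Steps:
o = -3
t(E, G) = -3
p = 16 (p = 4*4 = 16)
Q(D, u) = 4 + D
v(N, q) = 1/(16 + q) (v(N, q) = 1/(q + 16) = 1/(16 + q))
w(j, I) = -341/57 (w(j, I) = -6 + 1/(3*(16 + 3)) = -6 + (⅓)/19 = -6 + (⅓)*(1/19) = -6 + 1/57 = -341/57)
-1741*w(Q(t(-3, -4), -2), 6) = -1741*(-341/57) = 593681/57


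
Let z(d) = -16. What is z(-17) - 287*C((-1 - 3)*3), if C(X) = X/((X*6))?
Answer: -383/6 ≈ -63.833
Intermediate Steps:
C(X) = ⅙ (C(X) = X/((6*X)) = X*(1/(6*X)) = ⅙)
z(-17) - 287*C((-1 - 3)*3) = -16 - 287*⅙ = -16 - 287/6 = -383/6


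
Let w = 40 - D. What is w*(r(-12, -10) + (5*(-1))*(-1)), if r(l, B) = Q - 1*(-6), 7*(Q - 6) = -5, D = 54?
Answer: -228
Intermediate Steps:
Q = 37/7 (Q = 6 + (⅐)*(-5) = 6 - 5/7 = 37/7 ≈ 5.2857)
r(l, B) = 79/7 (r(l, B) = 37/7 - 1*(-6) = 37/7 + 6 = 79/7)
w = -14 (w = 40 - 1*54 = 40 - 54 = -14)
w*(r(-12, -10) + (5*(-1))*(-1)) = -14*(79/7 + (5*(-1))*(-1)) = -14*(79/7 - 5*(-1)) = -14*(79/7 + 5) = -14*114/7 = -228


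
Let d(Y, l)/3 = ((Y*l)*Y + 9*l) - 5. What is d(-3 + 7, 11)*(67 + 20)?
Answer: 70470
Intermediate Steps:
d(Y, l) = -15 + 27*l + 3*l*Y² (d(Y, l) = 3*(((Y*l)*Y + 9*l) - 5) = 3*((l*Y² + 9*l) - 5) = 3*((9*l + l*Y²) - 5) = 3*(-5 + 9*l + l*Y²) = -15 + 27*l + 3*l*Y²)
d(-3 + 7, 11)*(67 + 20) = (-15 + 27*11 + 3*11*(-3 + 7)²)*(67 + 20) = (-15 + 297 + 3*11*4²)*87 = (-15 + 297 + 3*11*16)*87 = (-15 + 297 + 528)*87 = 810*87 = 70470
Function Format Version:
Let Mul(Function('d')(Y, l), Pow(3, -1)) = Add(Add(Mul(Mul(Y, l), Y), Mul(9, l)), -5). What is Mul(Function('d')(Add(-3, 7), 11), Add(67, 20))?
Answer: 70470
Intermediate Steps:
Function('d')(Y, l) = Add(-15, Mul(27, l), Mul(3, l, Pow(Y, 2))) (Function('d')(Y, l) = Mul(3, Add(Add(Mul(Mul(Y, l), Y), Mul(9, l)), -5)) = Mul(3, Add(Add(Mul(l, Pow(Y, 2)), Mul(9, l)), -5)) = Mul(3, Add(Add(Mul(9, l), Mul(l, Pow(Y, 2))), -5)) = Mul(3, Add(-5, Mul(9, l), Mul(l, Pow(Y, 2)))) = Add(-15, Mul(27, l), Mul(3, l, Pow(Y, 2))))
Mul(Function('d')(Add(-3, 7), 11), Add(67, 20)) = Mul(Add(-15, Mul(27, 11), Mul(3, 11, Pow(Add(-3, 7), 2))), Add(67, 20)) = Mul(Add(-15, 297, Mul(3, 11, Pow(4, 2))), 87) = Mul(Add(-15, 297, Mul(3, 11, 16)), 87) = Mul(Add(-15, 297, 528), 87) = Mul(810, 87) = 70470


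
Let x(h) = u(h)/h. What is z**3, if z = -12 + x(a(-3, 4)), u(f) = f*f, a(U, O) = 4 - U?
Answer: -125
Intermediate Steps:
u(f) = f**2
x(h) = h (x(h) = h**2/h = h)
z = -5 (z = -12 + (4 - 1*(-3)) = -12 + (4 + 3) = -12 + 7 = -5)
z**3 = (-5)**3 = -125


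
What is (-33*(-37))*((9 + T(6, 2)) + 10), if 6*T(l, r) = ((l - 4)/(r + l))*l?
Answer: 94017/4 ≈ 23504.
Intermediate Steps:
T(l, r) = l*(-4 + l)/(6*(l + r)) (T(l, r) = (((l - 4)/(r + l))*l)/6 = (((-4 + l)/(l + r))*l)/6 = (l*(-4 + l)/(l + r))/6 = l*(-4 + l)/(6*(l + r)))
(-33*(-37))*((9 + T(6, 2)) + 10) = (-33*(-37))*((9 + (⅙)*6*(-4 + 6)/(6 + 2)) + 10) = 1221*((9 + (⅙)*6*2/8) + 10) = 1221*((9 + (⅙)*6*(⅛)*2) + 10) = 1221*((9 + ¼) + 10) = 1221*(37/4 + 10) = 1221*(77/4) = 94017/4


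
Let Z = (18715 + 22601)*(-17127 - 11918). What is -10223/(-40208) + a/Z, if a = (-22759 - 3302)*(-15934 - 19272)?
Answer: -2051928833639/4020877802480 ≈ -0.51032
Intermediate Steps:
a = 917503566 (a = -26061*(-35206) = 917503566)
Z = -1200023220 (Z = 41316*(-29045) = -1200023220)
-10223/(-40208) + a/Z = -10223/(-40208) + 917503566/(-1200023220) = -10223*(-1/40208) + 917503566*(-1/1200023220) = 10223/40208 - 152917261/200003870 = -2051928833639/4020877802480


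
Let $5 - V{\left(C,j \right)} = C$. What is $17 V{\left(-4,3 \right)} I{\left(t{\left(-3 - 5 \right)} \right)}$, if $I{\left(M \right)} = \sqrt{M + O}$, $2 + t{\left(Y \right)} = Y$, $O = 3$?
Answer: $153 i \sqrt{7} \approx 404.8 i$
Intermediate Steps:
$V{\left(C,j \right)} = 5 - C$
$t{\left(Y \right)} = -2 + Y$
$I{\left(M \right)} = \sqrt{3 + M}$ ($I{\left(M \right)} = \sqrt{M + 3} = \sqrt{3 + M}$)
$17 V{\left(-4,3 \right)} I{\left(t{\left(-3 - 5 \right)} \right)} = 17 \left(5 - -4\right) \sqrt{3 - 10} = 17 \left(5 + 4\right) \sqrt{3 - 10} = 17 \cdot 9 \sqrt{3 - 10} = 153 \sqrt{3 - 10} = 153 \sqrt{-7} = 153 i \sqrt{7}$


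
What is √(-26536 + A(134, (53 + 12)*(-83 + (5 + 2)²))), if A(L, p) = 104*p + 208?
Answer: 2*I*√64042 ≈ 506.13*I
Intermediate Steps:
A(L, p) = 208 + 104*p
√(-26536 + A(134, (53 + 12)*(-83 + (5 + 2)²))) = √(-26536 + (208 + 104*((53 + 12)*(-83 + (5 + 2)²)))) = √(-26536 + (208 + 104*(65*(-83 + 7²)))) = √(-26536 + (208 + 104*(65*(-83 + 49)))) = √(-26536 + (208 + 104*(65*(-34)))) = √(-26536 + (208 + 104*(-2210))) = √(-26536 + (208 - 229840)) = √(-26536 - 229632) = √(-256168) = 2*I*√64042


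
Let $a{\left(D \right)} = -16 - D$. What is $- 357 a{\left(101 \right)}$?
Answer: $41769$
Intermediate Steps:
$- 357 a{\left(101 \right)} = - 357 \left(-16 - 101\right) = \left(-357\right) \left(-117\right) = 41769$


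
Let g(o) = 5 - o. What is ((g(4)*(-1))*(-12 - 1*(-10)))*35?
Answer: 70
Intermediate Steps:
((g(4)*(-1))*(-12 - 1*(-10)))*35 = (((5 - 1*4)*(-1))*(-12 - 1*(-10)))*35 = (((5 - 4)*(-1))*(-12 + 10))*35 = ((1*(-1))*(-2))*35 = -1*(-2)*35 = 2*35 = 70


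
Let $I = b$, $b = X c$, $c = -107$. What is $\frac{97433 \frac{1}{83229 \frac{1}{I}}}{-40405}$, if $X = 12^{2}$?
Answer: $\frac{500415888}{1120955915} \approx 0.44642$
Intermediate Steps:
$X = 144$
$b = -15408$ ($b = 144 \left(-107\right) = -15408$)
$I = -15408$
$\frac{97433 \frac{1}{83229 \frac{1}{I}}}{-40405} = \frac{97433 \frac{1}{83229 \frac{1}{-15408}}}{-40405} = \frac{97433}{83229 \left(- \frac{1}{15408}\right)} \left(- \frac{1}{40405}\right) = \frac{97433}{- \frac{27743}{5136}} \left(- \frac{1}{40405}\right) = 97433 \left(- \frac{5136}{27743}\right) \left(- \frac{1}{40405}\right) = \left(- \frac{500415888}{27743}\right) \left(- \frac{1}{40405}\right) = \frac{500415888}{1120955915}$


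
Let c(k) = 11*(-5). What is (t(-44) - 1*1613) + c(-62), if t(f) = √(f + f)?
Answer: -1668 + 2*I*√22 ≈ -1668.0 + 9.3808*I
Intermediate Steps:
t(f) = √2*√f (t(f) = √(2*f) = √2*√f)
c(k) = -55
(t(-44) - 1*1613) + c(-62) = (√2*√(-44) - 1*1613) - 55 = (√2*(2*I*√11) - 1613) - 55 = (2*I*√22 - 1613) - 55 = (-1613 + 2*I*√22) - 55 = -1668 + 2*I*√22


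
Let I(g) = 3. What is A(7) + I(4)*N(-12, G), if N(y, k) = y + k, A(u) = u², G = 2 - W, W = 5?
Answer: 4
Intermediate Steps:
G = -3 (G = 2 - 1*5 = 2 - 5 = -3)
N(y, k) = k + y
A(7) + I(4)*N(-12, G) = 7² + 3*(-3 - 12) = 49 + 3*(-15) = 49 - 45 = 4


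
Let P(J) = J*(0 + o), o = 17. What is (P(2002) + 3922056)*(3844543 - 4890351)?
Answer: -4137310570720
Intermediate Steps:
P(J) = 17*J (P(J) = J*(0 + 17) = J*17 = 17*J)
(P(2002) + 3922056)*(3844543 - 4890351) = (17*2002 + 3922056)*(3844543 - 4890351) = (34034 + 3922056)*(-1045808) = 3956090*(-1045808) = -4137310570720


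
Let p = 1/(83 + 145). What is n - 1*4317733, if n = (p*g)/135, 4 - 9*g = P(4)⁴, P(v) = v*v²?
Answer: -99676264406/23085 ≈ -4.3178e+6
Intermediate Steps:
P(v) = v³
g = -5592404/3 (g = 4/9 - (4³)⁴/9 = 4/9 - ⅑*64⁴ = 4/9 - ⅑*16777216 = 4/9 - 16777216/9 = -5592404/3 ≈ -1.8641e+6)
p = 1/228 ≈ 0.0043860
n = -1398101/23085 (n = ((1/228)*(-5592404/3))/135 = -1398101/171*1/135 = -1398101/23085 ≈ -60.563)
n - 1*4317733 = -1398101/23085 - 1*4317733 = -1398101/23085 - 4317733 = -99676264406/23085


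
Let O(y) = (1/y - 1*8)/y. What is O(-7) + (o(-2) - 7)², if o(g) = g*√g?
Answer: 2066/49 + 28*I*√2 ≈ 42.163 + 39.598*I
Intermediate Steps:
o(g) = g^(3/2)
O(y) = (-8 + 1/y)/y (O(y) = (1/y - 8)/y = (-8 + 1/y)/y)
O(-7) + (o(-2) - 7)² = (1 - 8*(-7))/(-7)² + ((-2)^(3/2) - 7)² = (1 + 56)/49 + (-2*I*√2 - 7)² = (1/49)*57 + (-7 - 2*I*√2)² = 57/49 + (-7 - 2*I*√2)²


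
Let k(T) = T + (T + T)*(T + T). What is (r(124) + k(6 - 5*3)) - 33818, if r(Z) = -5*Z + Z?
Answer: -33999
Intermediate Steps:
k(T) = T + 4*T² (k(T) = T + (2*T)*(2*T) = T + 4*T²)
r(Z) = -4*Z
(r(124) + k(6 - 5*3)) - 33818 = (-4*124 + (6 - 5*3)*(1 + 4*(6 - 5*3))) - 33818 = (-496 + (6 - 15)*(1 + 4*(6 - 15))) - 33818 = (-496 - 9*(1 + 4*(-9))) - 33818 = (-496 - 9*(1 - 36)) - 33818 = (-496 - 9*(-35)) - 33818 = (-496 + 315) - 33818 = -181 - 33818 = -33999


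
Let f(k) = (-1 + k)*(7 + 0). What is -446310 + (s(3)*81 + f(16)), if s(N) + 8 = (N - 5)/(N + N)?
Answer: -446880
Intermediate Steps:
s(N) = -8 + (-5 + N)/(2*N) (s(N) = -8 + (N - 5)/(N + N) = -8 + (-5 + N)/((2*N)) = -8 + (-5 + N)*(1/(2*N)) = -8 + (-5 + N)/(2*N))
f(k) = -7 + 7*k (f(k) = (-1 + k)*7 = -7 + 7*k)
-446310 + (s(3)*81 + f(16)) = -446310 + (((5/2)*(-1 - 3*3)/3)*81 + (-7 + 7*16)) = -446310 + (((5/2)*(1/3)*(-1 - 9))*81 + (-7 + 112)) = -446310 + (((5/2)*(1/3)*(-10))*81 + 105) = -446310 + (-25/3*81 + 105) = -446310 + (-675 + 105) = -446310 - 570 = -446880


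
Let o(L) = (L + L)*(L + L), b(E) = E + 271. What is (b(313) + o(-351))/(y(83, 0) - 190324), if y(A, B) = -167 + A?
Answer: -123347/47602 ≈ -2.5912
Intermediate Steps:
b(E) = 271 + E
o(L) = 4*L² (o(L) = (2*L)*(2*L) = 4*L²)
(b(313) + o(-351))/(y(83, 0) - 190324) = ((271 + 313) + 4*(-351)²)/((-167 + 83) - 190324) = (584 + 4*123201)/(-84 - 190324) = (584 + 492804)/(-190408) = 493388*(-1/190408) = -123347/47602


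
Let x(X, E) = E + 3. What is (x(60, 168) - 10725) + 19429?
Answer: 8875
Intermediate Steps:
x(X, E) = 3 + E
(x(60, 168) - 10725) + 19429 = ((3 + 168) - 10725) + 19429 = (171 - 10725) + 19429 = -10554 + 19429 = 8875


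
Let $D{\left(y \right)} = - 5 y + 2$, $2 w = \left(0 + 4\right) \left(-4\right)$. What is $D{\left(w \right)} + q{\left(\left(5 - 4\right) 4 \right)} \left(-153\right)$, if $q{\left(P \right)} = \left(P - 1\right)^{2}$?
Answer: $-1335$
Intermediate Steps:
$w = -8$ ($w = \frac{\left(0 + 4\right) \left(-4\right)}{2} = \frac{4 \left(-4\right)}{2} = \frac{1}{2} \left(-16\right) = -8$)
$D{\left(y \right)} = 2 - 5 y$
$q{\left(P \right)} = \left(-1 + P\right)^{2}$ ($q{\left(P \right)} = \left(P - 1\right)^{2} = \left(-1 + P\right)^{2}$)
$D{\left(w \right)} + q{\left(\left(5 - 4\right) 4 \right)} \left(-153\right) = \left(2 - -40\right) + \left(-1 + \left(5 - 4\right) 4\right)^{2} \left(-153\right) = \left(2 + 40\right) + \left(-1 + 1 \cdot 4\right)^{2} \left(-153\right) = 42 + \left(-1 + 4\right)^{2} \left(-153\right) = 42 + 3^{2} \left(-153\right) = 42 + 9 \left(-153\right) = 42 - 1377 = -1335$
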